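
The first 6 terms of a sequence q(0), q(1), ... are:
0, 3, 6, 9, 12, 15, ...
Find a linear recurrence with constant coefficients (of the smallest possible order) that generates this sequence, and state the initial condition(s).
Look for the lowest-order linear relation among consecutive terms.
Observation: consecutive differences are constant (= 3).
Check at n=2: 1·3 + 3 = 6. ✓

q(n) = q(n-1) + 3, q(0) = 0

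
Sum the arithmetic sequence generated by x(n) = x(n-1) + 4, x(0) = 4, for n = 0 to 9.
Computing the sequence terms: 4, 8, 12, 16, 20, 24, 28, 32, 36, 40
Adding these values together:

220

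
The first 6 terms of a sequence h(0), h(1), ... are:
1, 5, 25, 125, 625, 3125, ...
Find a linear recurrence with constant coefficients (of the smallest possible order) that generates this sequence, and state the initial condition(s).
Look for the lowest-order linear relation among consecutive terms.
Observation: each term is 5× the previous.
Check at n=2: 5·5 = 25. ✓

h(n) = 5 × h(n-1), h(0) = 1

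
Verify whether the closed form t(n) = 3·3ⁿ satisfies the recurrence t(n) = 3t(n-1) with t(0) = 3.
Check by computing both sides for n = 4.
From the recurrence with t(0) = 3:
  t(0) = 3, t(1) = 9, t(2) = 27, t(3) = 81, t(4) = 243
  so the recurrence gives t(4) = 243.
From the proposed closed form t(n) = 3·3ⁿ:
  t(4) = 243.
Both sides give 243 at n = 4, and the initial condition(s) match, so the closed form is consistent.

Yes, the closed form is correct.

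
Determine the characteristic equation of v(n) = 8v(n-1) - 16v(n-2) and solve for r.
Substitute v(n) = rⁿ and divide through by rⁿ⁻²: r² - 8r + 16 = 0
Factor: (r - 4)² = 0, so r = 4 (double root).
General solution: v(n) = (A + Bn)·4ⁿ

Characteristic: r² - 8r + 16 = 0, Roots: r = 4 (double root)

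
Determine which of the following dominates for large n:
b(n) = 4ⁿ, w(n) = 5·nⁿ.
Comparing growth rates:
Growth-rate hierarchy: log n ≺ any polynomial ≺ any exponential cⁿ (c>1) ≺ n! ≺ nⁿ.
super-exponential nⁿ dominates exponential base 4 asymptotically.

w(n) grows faster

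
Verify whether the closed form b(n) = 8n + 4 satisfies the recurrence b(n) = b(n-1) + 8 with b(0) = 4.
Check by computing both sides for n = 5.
From the recurrence with b(0) = 4:
  b(0) = 4, b(1) = 12, b(2) = 20, b(3) = 28, b(4) = 36, b(5) = 44
  so the recurrence gives b(5) = 44.
From the proposed closed form b(n) = 8n + 4:
  b(5) = 44.
Both sides give 44 at n = 5, and the initial condition(s) match, so the closed form is consistent.

Yes, the closed form is correct.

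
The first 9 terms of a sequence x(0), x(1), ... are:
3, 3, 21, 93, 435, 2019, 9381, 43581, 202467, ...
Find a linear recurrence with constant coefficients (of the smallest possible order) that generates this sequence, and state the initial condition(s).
Look for the lowest-order linear relation among consecutive terms.
Observation: x(n) - 4·x(n-1) - (3)·x(n-2) = 0 holds for the shown terms, and no order-1 relation x(n) = α·x(n-1) + β fits.
Check at n=3: 4·21 + (3)·3 = 93. ✓

x(n) = 4x(n-1) + 3x(n-2), x(0) = 3, x(1) = 3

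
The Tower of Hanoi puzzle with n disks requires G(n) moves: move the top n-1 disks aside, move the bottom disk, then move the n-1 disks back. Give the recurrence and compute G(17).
Moving n disks = move the top n-1 disks aside (G(n-1) moves) + move the largest disk (1 move) + move the n-1 disks back on top (G(n-1) moves), so G(n) = 2G(n-1) + 1, with G(1) = 1 (a single disk takes one move).
First terms: 1, 3, 7, 15, 31, 63, … — each is one less than a power of 2. Indeed G(n) + 1 = 2(G(n-1) + 1) with G(1) + 1 = 2, so G(n) + 1 = 2ⁿ and G(n) = 2ⁿ - 1.
Hence G(17) = 2^17 - 1 = 131072 - 1 = 131071.

G(n) = 2G(n-1) + 1, G(1) = 1; G(17) = 131071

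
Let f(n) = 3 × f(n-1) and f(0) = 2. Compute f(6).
Computing step by step:
f(0) = 2
f(1) = 3 × 2 = 6
f(2) = 3 × 6 = 18
f(3) = 3 × 18 = 54
f(4) = 3 × 54 = 162
f(5) = 3 × 162 = 486
f(6) = 3 × 486 = 1458

1458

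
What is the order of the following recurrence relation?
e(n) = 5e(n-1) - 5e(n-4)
The order is the largest lag k for which e(n-k) appears. Here the deepest term is e(n-4), so the order is 4.

Order 4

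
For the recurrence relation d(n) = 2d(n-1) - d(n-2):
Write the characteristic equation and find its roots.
Substitute d(n) = rⁿ and divide through by rⁿ⁻²: r² - 2r + 1 = 0
Factor: (r - 1)² = 0, so r = 1 (double root).
General solution: d(n) = (A + Bn)·1ⁿ

Characteristic: r² - 2r + 1 = 0, Roots: r = 1 (double root)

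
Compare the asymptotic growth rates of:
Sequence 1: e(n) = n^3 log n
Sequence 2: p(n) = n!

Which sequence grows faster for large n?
Comparing growth rates:
Growth-rate hierarchy: log n ≺ any polynomial ≺ any exponential cⁿ (c>1) ≺ n! ≺ nⁿ.
factorial dominates polynomial degree 3 (with log factor) asymptotically.

p(n) grows faster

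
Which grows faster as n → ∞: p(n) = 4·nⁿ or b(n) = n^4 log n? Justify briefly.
Comparing growth rates:
Growth-rate hierarchy: log n ≺ any polynomial ≺ any exponential cⁿ (c>1) ≺ n! ≺ nⁿ.
super-exponential nⁿ dominates polynomial degree 4 (with log factor) asymptotically.

p(n) grows faster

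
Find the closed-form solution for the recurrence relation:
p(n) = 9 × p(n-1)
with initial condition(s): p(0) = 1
Recurrence: p(n) = 9 × p(n-1), initial: p(0) = 1.
Each term is 9 times the previous, so this is geometric with ratio 9. After n steps: p(n) = p(0)·9ⁿ = 9ⁿ.

p(n) = 9ⁿ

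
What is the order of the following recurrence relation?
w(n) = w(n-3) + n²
The order is the largest lag k for which w(n-k) appears. Here the deepest term is w(n-3) (the n² term is non-homogeneous and does not affect the order), so the order is 3.

Order 3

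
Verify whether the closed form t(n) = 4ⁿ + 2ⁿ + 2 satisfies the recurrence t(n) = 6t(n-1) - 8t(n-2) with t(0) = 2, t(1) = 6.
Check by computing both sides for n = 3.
From the recurrence with t(0) = 2, t(1) = 6:
  t(0) = 2, t(1) = 6, t(2) = 20, t(3) = 72
  so the recurrence gives t(3) = 72.
From the proposed closed form t(n) = 4ⁿ + 2ⁿ + 2:
  t(3) = 74.
The recurrence gives 72 but the closed form gives 74, so the closed form does not satisfy the recurrence.

No, the closed form is incorrect.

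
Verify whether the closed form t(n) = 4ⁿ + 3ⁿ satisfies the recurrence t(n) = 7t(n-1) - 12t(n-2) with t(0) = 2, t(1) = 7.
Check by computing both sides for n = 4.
From the recurrence with t(0) = 2, t(1) = 7:
  t(0) = 2, t(1) = 7, t(2) = 25, t(3) = 91, t(4) = 337
  so the recurrence gives t(4) = 337.
From the proposed closed form t(n) = 4ⁿ + 3ⁿ:
  t(4) = 337.
Both sides give 337 at n = 4, and the initial condition(s) match, so the closed form is consistent.

Yes, the closed form is correct.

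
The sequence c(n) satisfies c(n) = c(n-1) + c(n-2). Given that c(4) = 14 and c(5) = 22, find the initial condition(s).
Work backwards using c(k) = c(k+2) - c(k+1):
c(3) = c(5) - c(4) = 22 - 14 = 8
c(2) = c(4) - c(3) = 14 - 8 = 6
c(1) = c(3) - c(2) = 8 - 6 = 2
c(0) = c(2) - c(1) = 6 - 2 = 4

c(0) = 4, c(1) = 2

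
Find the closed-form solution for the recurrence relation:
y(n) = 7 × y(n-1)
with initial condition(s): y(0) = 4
Recurrence: y(n) = 7 × y(n-1), initial: y(0) = 4.
Each term is 7 times the previous, so this is geometric with ratio 7. After n steps: y(n) = y(0)·7ⁿ = 4·7ⁿ.

y(n) = 4·7ⁿ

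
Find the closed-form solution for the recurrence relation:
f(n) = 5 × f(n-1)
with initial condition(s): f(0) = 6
Recurrence: f(n) = 5 × f(n-1), initial: f(0) = 6.
Each term is 5 times the previous, so this is geometric with ratio 5. After n steps: f(n) = f(0)·5ⁿ = 6·5ⁿ.

f(n) = 6·5ⁿ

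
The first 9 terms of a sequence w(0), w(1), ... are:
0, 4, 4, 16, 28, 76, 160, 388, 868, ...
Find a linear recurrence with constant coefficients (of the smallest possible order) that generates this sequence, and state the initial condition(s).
Look for the lowest-order linear relation among consecutive terms.
Observation: w(n) - 1·w(n-1) - (3)·w(n-2) = 0 holds for the shown terms, and no order-1 relation w(n) = α·w(n-1) + β fits.
Check at n=3: 1·4 + (3)·4 = 16. ✓

w(n) = w(n-1) + 3w(n-2), w(0) = 0, w(1) = 4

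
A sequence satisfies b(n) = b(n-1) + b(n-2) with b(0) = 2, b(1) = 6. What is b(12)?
Computing the sequence terms:
2, 6, 8, 14, 22, 36, 58, 94, 152, 246, 398, 644, 1042

1042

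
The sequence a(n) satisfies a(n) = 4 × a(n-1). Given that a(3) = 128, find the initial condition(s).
In general a(n) = 4ⁿ · a(0). At n = 3: a(0) = a(3) / 4^3 = 128 / 64 = 2.

a(0) = 2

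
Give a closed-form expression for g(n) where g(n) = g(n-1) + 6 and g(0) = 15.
Recurrence: g(n) = g(n-1) + 6, initial: g(0) = 15.
Each step adds 6, so g(n) = g(0) + 6n = 6n + 15.

g(n) = 6n + 15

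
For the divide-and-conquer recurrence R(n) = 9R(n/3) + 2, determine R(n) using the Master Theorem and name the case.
Master Theorem template: R(n) = a·R(n/b) + f(n).
Here: a=9, b=3, f(n)=2
Compute log_b(a) = log_3(9) = 2.
f(n) = 2 = O(n^(2-ε)) with ε = 2. Case 1: R(n) = Θ(n^log_b(a)) = Θ(n^2).

Case 1: R(n) = Θ(n^2)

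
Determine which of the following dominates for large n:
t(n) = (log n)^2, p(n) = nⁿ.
Comparing growth rates:
Growth-rate hierarchy: log n ≺ any polynomial ≺ any exponential cⁿ (c>1) ≺ n! ≺ nⁿ.
super-exponential nⁿ dominates polylogarithmic (log n)^2 asymptotically.

p(n) grows faster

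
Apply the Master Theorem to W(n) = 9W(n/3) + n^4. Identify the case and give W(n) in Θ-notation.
Master Theorem template: W(n) = a·W(n/b) + f(n).
Here: a=9, b=3, f(n)=n^4
Compute log_b(a) = log_3(9) = 2.
f(n) = n^4 = Ω(n^(2+ε)) with ε = 2, and the regularity condition holds (a·f(n/b) = (a/b^4)·f(n) with a/b^4 = 3^-2 < 1). Case 3: W(n) = Θ(f(n)) = Θ(n^4).

Case 3: W(n) = Θ(n^4)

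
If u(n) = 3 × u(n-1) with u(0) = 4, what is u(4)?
Computing step by step:
u(0) = 4
u(1) = 3 × 4 = 12
u(2) = 3 × 12 = 36
u(3) = 3 × 36 = 108
u(4) = 3 × 108 = 324

324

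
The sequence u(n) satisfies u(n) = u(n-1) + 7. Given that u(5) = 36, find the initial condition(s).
u(5) = u(0) + 5·7, so u(0) = 36 - 35 = 1.

u(0) = 1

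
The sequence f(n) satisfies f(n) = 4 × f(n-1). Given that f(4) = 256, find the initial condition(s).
In general f(n) = 4ⁿ · f(0). At n = 4: f(0) = f(4) / 4^4 = 256 / 256 = 1.

f(0) = 1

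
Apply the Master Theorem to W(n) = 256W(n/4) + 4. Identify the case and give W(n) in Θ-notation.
Master Theorem template: W(n) = a·W(n/b) + f(n).
Here: a=256, b=4, f(n)=4
Compute log_b(a) = log_4(256) = 4.
f(n) = 4 = O(n^(4-ε)) with ε = 4. Case 1: W(n) = Θ(n^log_b(a)) = Θ(n^4).

Case 1: W(n) = Θ(n^4)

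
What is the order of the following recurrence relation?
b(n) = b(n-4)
The order is the largest lag k for which b(n-k) appears. Here the deepest term is b(n-4), so the order is 4.

Order 4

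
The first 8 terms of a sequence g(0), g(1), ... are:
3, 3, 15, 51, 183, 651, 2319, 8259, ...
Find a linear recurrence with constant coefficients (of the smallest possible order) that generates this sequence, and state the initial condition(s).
Look for the lowest-order linear relation among consecutive terms.
Observation: g(n) - 3·g(n-1) - (2)·g(n-2) = 0 holds for the shown terms, and no order-1 relation g(n) = α·g(n-1) + β fits.
Check at n=3: 3·15 + (2)·3 = 51. ✓

g(n) = 3g(n-1) + 2g(n-2), g(0) = 3, g(1) = 3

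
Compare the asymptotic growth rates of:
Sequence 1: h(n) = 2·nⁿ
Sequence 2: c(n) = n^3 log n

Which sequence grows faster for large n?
Comparing growth rates:
Growth-rate hierarchy: log n ≺ any polynomial ≺ any exponential cⁿ (c>1) ≺ n! ≺ nⁿ.
super-exponential nⁿ dominates polynomial degree 3 (with log factor) asymptotically.

h(n) grows faster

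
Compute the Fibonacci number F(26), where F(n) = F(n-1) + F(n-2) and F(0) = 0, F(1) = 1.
Computing the sequence terms:
0, 1, 1, 2, 3, 5, 8, 13, 21, 34, 55, 89, 144, 233, 377, 610, 987, 1597, 2584, 4181, 6765, 10946, 17711, 28657, 46368, 75025, 121393

121393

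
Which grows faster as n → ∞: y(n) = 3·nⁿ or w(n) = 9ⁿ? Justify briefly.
Comparing growth rates:
Growth-rate hierarchy: log n ≺ any polynomial ≺ any exponential cⁿ (c>1) ≺ n! ≺ nⁿ.
super-exponential nⁿ dominates exponential base 9 asymptotically.

y(n) grows faster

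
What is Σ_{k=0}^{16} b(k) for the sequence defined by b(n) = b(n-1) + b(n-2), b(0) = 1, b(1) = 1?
Computing the sequence terms: 1, 1, 2, 3, 5, 8, 13, 21, 34, 55, 89, 144, 233, 377, 610, 987, 1597
Adding these values together:

4180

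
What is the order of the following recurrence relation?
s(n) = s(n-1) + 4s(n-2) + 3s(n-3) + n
The order is the largest lag k for which s(n-k) appears. Here the deepest term is s(n-3) (the n term is non-homogeneous and does not affect the order), so the order is 3.

Order 3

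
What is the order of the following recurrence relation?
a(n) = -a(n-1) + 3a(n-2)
The order is the largest lag k for which a(n-k) appears. Here the deepest term is a(n-2), so the order is 2.

Order 2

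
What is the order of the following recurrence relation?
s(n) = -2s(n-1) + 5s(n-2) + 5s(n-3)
The order is the largest lag k for which s(n-k) appears. Here the deepest term is s(n-3), so the order is 3.

Order 3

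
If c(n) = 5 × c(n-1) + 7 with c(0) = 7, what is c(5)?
Computing step by step:
c(0) = 7
c(1) = 5 × 7 + 7 = 42
c(2) = 5 × 42 + 7 = 217
c(3) = 5 × 217 + 7 = 1092
c(4) = 5 × 1092 + 7 = 5467
c(5) = 5 × 5467 + 7 = 27342

27342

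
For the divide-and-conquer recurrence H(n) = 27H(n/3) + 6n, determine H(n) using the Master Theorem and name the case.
Master Theorem template: H(n) = a·H(n/b) + f(n).
Here: a=27, b=3, f(n)=6n
Compute log_b(a) = log_3(27) = 3.
f(n) = 6n = O(n^(3-ε)) with ε = 2. Case 1: H(n) = Θ(n^log_b(a)) = Θ(n^3).

Case 1: H(n) = Θ(n^3)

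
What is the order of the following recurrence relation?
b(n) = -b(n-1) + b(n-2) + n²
The order is the largest lag k for which b(n-k) appears. Here the deepest term is b(n-2) (the n² term is non-homogeneous and does not affect the order), so the order is 2.

Order 2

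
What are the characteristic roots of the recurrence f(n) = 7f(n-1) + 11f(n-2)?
Substitute f(n) = rⁿ and divide through by rⁿ⁻²: r² - 7r - 11 = 0
Discriminant: 7² + 4·11 = 93, not a perfect square, so by the quadratic formula r = (7 ± √93)/2.
General solution: f(n) = A·r₁ⁿ + B·r₂ⁿ where r₁,r₂ = (7 ± √93)/2

Characteristic: r² - 7r - 11 = 0, Roots: r = (7 ± √93)/2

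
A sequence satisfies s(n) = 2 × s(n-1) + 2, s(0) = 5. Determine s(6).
Computing step by step:
s(0) = 5
s(1) = 2 × 5 + 2 = 12
s(2) = 2 × 12 + 2 = 26
s(3) = 2 × 26 + 2 = 54
s(4) = 2 × 54 + 2 = 110
s(5) = 2 × 110 + 2 = 222
s(6) = 2 × 222 + 2 = 446

446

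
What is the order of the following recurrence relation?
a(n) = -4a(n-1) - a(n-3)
The order is the largest lag k for which a(n-k) appears. Here the deepest term is a(n-3), so the order is 3.

Order 3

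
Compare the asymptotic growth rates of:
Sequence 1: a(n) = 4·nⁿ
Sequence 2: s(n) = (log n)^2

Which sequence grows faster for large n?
Comparing growth rates:
Growth-rate hierarchy: log n ≺ any polynomial ≺ any exponential cⁿ (c>1) ≺ n! ≺ nⁿ.
super-exponential nⁿ dominates polylogarithmic (log n)^2 asymptotically.

a(n) grows faster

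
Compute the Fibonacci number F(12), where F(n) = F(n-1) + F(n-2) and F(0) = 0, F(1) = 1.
Computing the sequence terms:
0, 1, 1, 2, 3, 5, 8, 13, 21, 34, 55, 89, 144

144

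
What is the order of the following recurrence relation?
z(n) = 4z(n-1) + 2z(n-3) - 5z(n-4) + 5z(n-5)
The order is the largest lag k for which z(n-k) appears. Here the deepest term is z(n-5), so the order is 5.

Order 5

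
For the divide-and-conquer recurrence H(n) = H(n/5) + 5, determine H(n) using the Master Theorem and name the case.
Master Theorem template: H(n) = a·H(n/b) + f(n).
Here: a=1, b=5, f(n)=5
Compute log_b(a) = log_5(1) = 0.
f(n) = 5 = Θ(1). Case 2: H(n) = Θ(log n).

Case 2: H(n) = Θ(log n)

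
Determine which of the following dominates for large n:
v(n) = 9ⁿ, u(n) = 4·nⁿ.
Comparing growth rates:
Growth-rate hierarchy: log n ≺ any polynomial ≺ any exponential cⁿ (c>1) ≺ n! ≺ nⁿ.
super-exponential nⁿ dominates exponential base 9 asymptotically.

u(n) grows faster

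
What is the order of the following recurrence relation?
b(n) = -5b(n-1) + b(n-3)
The order is the largest lag k for which b(n-k) appears. Here the deepest term is b(n-3), so the order is 3.

Order 3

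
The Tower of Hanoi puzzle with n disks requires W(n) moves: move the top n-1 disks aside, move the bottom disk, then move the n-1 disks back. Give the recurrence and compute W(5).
Moving n disks = move the top n-1 disks aside (W(n-1) moves) + move the largest disk (1 move) + move the n-1 disks back on top (W(n-1) moves), so W(n) = 2W(n-1) + 1, with W(1) = 1 (a single disk takes one move).
First terms: 1, 3, 7, 15, 31, … — each is one less than a power of 2. Indeed W(n) + 1 = 2(W(n-1) + 1) with W(1) + 1 = 2, so W(n) + 1 = 2ⁿ and W(n) = 2ⁿ - 1.
Hence W(5) = 2^5 - 1 = 32 - 1 = 31.

W(n) = 2W(n-1) + 1, W(1) = 1; W(5) = 31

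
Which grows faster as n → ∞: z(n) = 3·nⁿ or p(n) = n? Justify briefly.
Comparing growth rates:
Growth-rate hierarchy: log n ≺ any polynomial ≺ any exponential cⁿ (c>1) ≺ n! ≺ nⁿ.
super-exponential nⁿ dominates polynomial degree 1 asymptotically.

z(n) grows faster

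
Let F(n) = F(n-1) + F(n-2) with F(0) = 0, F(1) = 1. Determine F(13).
Computing the sequence terms:
0, 1, 1, 2, 3, 5, 8, 13, 21, 34, 55, 89, 144, 233

233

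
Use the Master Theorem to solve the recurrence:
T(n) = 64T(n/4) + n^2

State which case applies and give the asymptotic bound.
Master Theorem template: T(n) = a·T(n/b) + f(n).
Here: a=64, b=4, f(n)=n^2
Compute log_b(a) = log_4(64) = 3.
f(n) = n^2 = O(n^(3-ε)) with ε = 1. Case 1: T(n) = Θ(n^log_b(a)) = Θ(n^3).

Case 1: T(n) = Θ(n^3)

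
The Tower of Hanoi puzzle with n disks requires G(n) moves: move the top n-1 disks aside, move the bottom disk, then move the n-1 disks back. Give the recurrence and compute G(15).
Moving n disks = move the top n-1 disks aside (G(n-1) moves) + move the largest disk (1 move) + move the n-1 disks back on top (G(n-1) moves), so G(n) = 2G(n-1) + 1, with G(1) = 1 (a single disk takes one move).
First terms: 1, 3, 7, 15, 31, 63, … — each is one less than a power of 2. Indeed G(n) + 1 = 2(G(n-1) + 1) with G(1) + 1 = 2, so G(n) + 1 = 2ⁿ and G(n) = 2ⁿ - 1.
Hence G(15) = 2^15 - 1 = 32768 - 1 = 32767.

G(n) = 2G(n-1) + 1, G(1) = 1; G(15) = 32767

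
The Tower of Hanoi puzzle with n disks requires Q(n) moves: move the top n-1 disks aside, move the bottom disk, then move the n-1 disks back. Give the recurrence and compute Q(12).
Moving n disks = move the top n-1 disks aside (Q(n-1) moves) + move the largest disk (1 move) + move the n-1 disks back on top (Q(n-1) moves), so Q(n) = 2Q(n-1) + 1, with Q(1) = 1 (a single disk takes one move).
First terms: 1, 3, 7, 15, 31, 63, … — each is one less than a power of 2. Indeed Q(n) + 1 = 2(Q(n-1) + 1) with Q(1) + 1 = 2, so Q(n) + 1 = 2ⁿ and Q(n) = 2ⁿ - 1.
Hence Q(12) = 2^12 - 1 = 4096 - 1 = 4095.

Q(n) = 2Q(n-1) + 1, Q(1) = 1; Q(12) = 4095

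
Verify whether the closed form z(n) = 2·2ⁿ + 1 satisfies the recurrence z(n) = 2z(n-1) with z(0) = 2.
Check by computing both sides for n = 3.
From the recurrence with z(0) = 2:
  z(0) = 2, z(1) = 4, z(2) = 8, z(3) = 16
  so the recurrence gives z(3) = 16.
From the proposed closed form z(n) = 2·2ⁿ + 1:
  z(3) = 17.
The recurrence gives 16 but the closed form gives 17, so the closed form does not satisfy the recurrence.

No, the closed form is incorrect.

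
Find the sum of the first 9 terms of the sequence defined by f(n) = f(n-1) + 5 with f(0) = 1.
Computing the sequence terms: 1, 6, 11, 16, 21, 26, 31, 36, 41
Adding these values together:

189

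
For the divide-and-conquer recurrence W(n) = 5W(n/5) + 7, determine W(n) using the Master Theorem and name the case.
Master Theorem template: W(n) = a·W(n/b) + f(n).
Here: a=5, b=5, f(n)=7
Compute log_b(a) = log_5(5) = 1.
f(n) = 7 = O(n^(1-ε)) with ε = 1. Case 1: W(n) = Θ(n^log_b(a)) = Θ(n).

Case 1: W(n) = Θ(n)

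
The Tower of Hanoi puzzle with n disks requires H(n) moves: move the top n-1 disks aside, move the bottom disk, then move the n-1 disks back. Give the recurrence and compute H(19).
Moving n disks = move the top n-1 disks aside (H(n-1) moves) + move the largest disk (1 move) + move the n-1 disks back on top (H(n-1) moves), so H(n) = 2H(n-1) + 1, with H(1) = 1 (a single disk takes one move).
First terms: 1, 3, 7, 15, 31, 63, … — each is one less than a power of 2. Indeed H(n) + 1 = 2(H(n-1) + 1) with H(1) + 1 = 2, so H(n) + 1 = 2ⁿ and H(n) = 2ⁿ - 1.
Hence H(19) = 2^19 - 1 = 524288 - 1 = 524287.

H(n) = 2H(n-1) + 1, H(1) = 1; H(19) = 524287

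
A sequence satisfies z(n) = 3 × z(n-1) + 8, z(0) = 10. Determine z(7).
Computing step by step:
z(0) = 10
z(1) = 3 × 10 + 8 = 38
z(2) = 3 × 38 + 8 = 122
z(3) = 3 × 122 + 8 = 374
z(4) = 3 × 374 + 8 = 1130
z(5) = 3 × 1130 + 8 = 3398
z(6) = 3 × 3398 + 8 = 10202
z(7) = 3 × 10202 + 8 = 30614

30614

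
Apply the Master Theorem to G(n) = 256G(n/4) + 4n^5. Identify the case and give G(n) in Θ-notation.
Master Theorem template: G(n) = a·G(n/b) + f(n).
Here: a=256, b=4, f(n)=4n^5
Compute log_b(a) = log_4(256) = 4.
f(n) = 4n^5 = Ω(n^(4+ε)) with ε = 1, and the regularity condition holds (a·f(n/b) = (a/b^5)·f(n) with a/b^5 = 4^-1 < 1). Case 3: G(n) = Θ(f(n)) = Θ(n^5).

Case 3: G(n) = Θ(n^5)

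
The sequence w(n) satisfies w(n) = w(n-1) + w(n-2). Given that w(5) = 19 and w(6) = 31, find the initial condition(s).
Work backwards using w(k) = w(k+2) - w(k+1):
w(4) = w(6) - w(5) = 31 - 19 = 12
w(3) = w(5) - w(4) = 19 - 12 = 7
w(2) = w(4) - w(3) = 12 - 7 = 5
w(1) = w(3) - w(2) = 7 - 5 = 2
w(0) = w(2) - w(1) = 5 - 2 = 3

w(0) = 3, w(1) = 2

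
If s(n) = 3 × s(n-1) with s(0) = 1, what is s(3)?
Computing step by step:
s(0) = 1
s(1) = 3 × 1 = 3
s(2) = 3 × 3 = 9
s(3) = 3 × 9 = 27

27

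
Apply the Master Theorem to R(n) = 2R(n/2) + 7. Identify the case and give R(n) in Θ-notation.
Master Theorem template: R(n) = a·R(n/b) + f(n).
Here: a=2, b=2, f(n)=7
Compute log_b(a) = log_2(2) = 1.
f(n) = 7 = O(n^(1-ε)) with ε = 1. Case 1: R(n) = Θ(n^log_b(a)) = Θ(n).

Case 1: R(n) = Θ(n)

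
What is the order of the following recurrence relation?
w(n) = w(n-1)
The order is the largest lag k for which w(n-k) appears. Here the deepest term is w(n-1), so the order is 1.

Order 1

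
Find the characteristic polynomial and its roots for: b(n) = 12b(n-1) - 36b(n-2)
Substitute b(n) = rⁿ and divide through by rⁿ⁻²: r² - 12r + 36 = 0
Factor: (r - 6)² = 0, so r = 6 (double root).
General solution: b(n) = (A + Bn)·6ⁿ

Characteristic: r² - 12r + 36 = 0, Roots: r = 6 (double root)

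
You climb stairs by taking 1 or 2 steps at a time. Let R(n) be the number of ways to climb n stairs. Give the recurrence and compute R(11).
Condition on the size of the last step (1 to 2): before it there were n-1, …, n-2 stairs climbed, and these cases are disjoint, so R(n) = R(n-1) + R(n-2) (Fibonacci-type sequence).
Initial conditions by direct count (compositions of i into parts ≤ 2): R(1) = 1; R(2) = 2.
Iterating the recurrence: R(3) = 3, R(4) = 5, R(5) = 8, R(6) = 13, R(7) = 21, R(8) = 34, R(9) = 55, R(10) = 89, R(11) = 144.

R(n) = R(n-1) + R(n-2), R(1) = 1, R(2) = 2; R(11) = 144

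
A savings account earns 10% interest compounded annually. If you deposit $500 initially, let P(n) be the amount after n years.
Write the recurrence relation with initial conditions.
Each year the balance grows by 10%, i.e. is multiplied by 1 + 10/100 = 1.1, so P(n) = 1.1 × P(n-1). The initial deposit gives P(0) = 500.
Unrolling gives the closed form P(n) = 500 × (1.1)ⁿ.

P(n) = 1.1 × P(n-1), P(0) = 500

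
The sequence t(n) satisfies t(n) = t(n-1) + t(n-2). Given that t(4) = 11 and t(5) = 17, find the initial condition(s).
Work backwards using t(k) = t(k+2) - t(k+1):
t(3) = t(5) - t(4) = 17 - 11 = 6
t(2) = t(4) - t(3) = 11 - 6 = 5
t(1) = t(3) - t(2) = 6 - 5 = 1
t(0) = t(2) - t(1) = 5 - 1 = 4

t(0) = 4, t(1) = 1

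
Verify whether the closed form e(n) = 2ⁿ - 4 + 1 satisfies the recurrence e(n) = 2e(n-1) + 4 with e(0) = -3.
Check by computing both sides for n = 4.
From the recurrence with e(0) = -3:
  e(0) = -3, e(1) = -2, e(2) = 0, e(3) = 4, e(4) = 12
  so the recurrence gives e(4) = 12.
From the proposed closed form e(n) = 2ⁿ - 4 + 1:
  e(4) = 13.
The recurrence gives 12 but the closed form gives 13, so the closed form does not satisfy the recurrence.

No, the closed form is incorrect.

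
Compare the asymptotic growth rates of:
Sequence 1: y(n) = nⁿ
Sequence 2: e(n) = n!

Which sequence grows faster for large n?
Comparing growth rates:
Growth-rate hierarchy: log n ≺ any polynomial ≺ any exponential cⁿ (c>1) ≺ n! ≺ nⁿ.
super-exponential nⁿ dominates factorial asymptotically.

y(n) grows faster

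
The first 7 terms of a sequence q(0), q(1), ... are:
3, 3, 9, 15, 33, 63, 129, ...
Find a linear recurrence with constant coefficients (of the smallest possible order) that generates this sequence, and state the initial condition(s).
Look for the lowest-order linear relation among consecutive terms.
Observation: q(n) - 1·q(n-1) - (2)·q(n-2) = 0 holds for the shown terms, and no order-1 relation q(n) = α·q(n-1) + β fits.
Check at n=3: 1·9 + (2)·3 = 15. ✓

q(n) = q(n-1) + 2q(n-2), q(0) = 3, q(1) = 3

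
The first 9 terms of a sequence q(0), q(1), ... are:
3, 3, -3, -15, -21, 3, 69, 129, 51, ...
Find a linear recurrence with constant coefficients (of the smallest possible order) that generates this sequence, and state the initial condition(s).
Look for the lowest-order linear relation among consecutive terms.
Observation: q(n) - 2·q(n-1) - (-3)·q(n-2) = 0 holds for the shown terms, and no order-1 relation q(n) = α·q(n-1) + β fits.
Check at n=3: 2·-3 + (-3)·3 = -15. ✓

q(n) = 2q(n-1) - 3q(n-2), q(0) = 3, q(1) = 3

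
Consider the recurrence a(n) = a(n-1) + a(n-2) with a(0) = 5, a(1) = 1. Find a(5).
Computing the sequence terms:
5, 1, 6, 7, 13, 20

20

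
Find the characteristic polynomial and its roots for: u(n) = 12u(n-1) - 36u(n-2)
Substitute u(n) = rⁿ and divide through by rⁿ⁻²: r² - 12r + 36 = 0
Factor: (r - 6)² = 0, so r = 6 (double root).
General solution: u(n) = (A + Bn)·6ⁿ

Characteristic: r² - 12r + 36 = 0, Roots: r = 6 (double root)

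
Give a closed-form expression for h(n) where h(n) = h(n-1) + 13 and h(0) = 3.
Recurrence: h(n) = h(n-1) + 13, initial: h(0) = 3.
Each step adds 13, so h(n) = h(0) + 13n = 13n + 3.

h(n) = 13n + 3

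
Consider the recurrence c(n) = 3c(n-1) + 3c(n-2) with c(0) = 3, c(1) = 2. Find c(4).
Computing the sequence terms:
3, 2, 15, 51, 198

198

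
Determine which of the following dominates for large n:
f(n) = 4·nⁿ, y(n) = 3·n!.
Comparing growth rates:
Growth-rate hierarchy: log n ≺ any polynomial ≺ any exponential cⁿ (c>1) ≺ n! ≺ nⁿ.
super-exponential nⁿ dominates factorial asymptotically.

f(n) grows faster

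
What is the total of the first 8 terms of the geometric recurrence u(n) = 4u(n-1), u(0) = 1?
Computing the sequence terms: 1, 4, 16, 64, 256, 1024, 4096, 16384
Adding these values together:

21845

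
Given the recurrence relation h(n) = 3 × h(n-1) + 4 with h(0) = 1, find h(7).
Computing step by step:
h(0) = 1
h(1) = 3 × 1 + 4 = 7
h(2) = 3 × 7 + 4 = 25
h(3) = 3 × 25 + 4 = 79
h(4) = 3 × 79 + 4 = 241
h(5) = 3 × 241 + 4 = 727
h(6) = 3 × 727 + 4 = 2185
h(7) = 3 × 2185 + 4 = 6559

6559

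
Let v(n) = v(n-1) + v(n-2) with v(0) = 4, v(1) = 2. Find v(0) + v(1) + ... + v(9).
Computing the sequence terms: 4, 2, 6, 8, 14, 22, 36, 58, 94, 152
Adding these values together:

396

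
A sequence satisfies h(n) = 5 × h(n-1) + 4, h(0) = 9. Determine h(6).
Computing step by step:
h(0) = 9
h(1) = 5 × 9 + 4 = 49
h(2) = 5 × 49 + 4 = 249
h(3) = 5 × 249 + 4 = 1249
h(4) = 5 × 1249 + 4 = 6249
h(5) = 5 × 6249 + 4 = 31249
h(6) = 5 × 31249 + 4 = 156249

156249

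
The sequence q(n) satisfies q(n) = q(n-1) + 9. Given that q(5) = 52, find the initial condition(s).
q(5) = q(0) + 5·9, so q(0) = 52 - 45 = 7.

q(0) = 7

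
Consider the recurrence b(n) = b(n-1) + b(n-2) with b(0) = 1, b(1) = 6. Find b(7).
Computing the sequence terms:
1, 6, 7, 13, 20, 33, 53, 86

86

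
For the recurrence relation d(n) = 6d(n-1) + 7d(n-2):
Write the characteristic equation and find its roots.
Substitute d(n) = rⁿ and divide through by rⁿ⁻²: r² - 6r - 7 = 0
Factor: (r - 7)(r + 1) = 0, so r = 7, -1.
General solution: d(n) = A·7ⁿ + B·(-1)ⁿ

Characteristic: r² - 6r - 7 = 0, Roots: r = 7, -1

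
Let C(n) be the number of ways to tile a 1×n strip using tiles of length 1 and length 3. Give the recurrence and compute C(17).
Condition on the last tile: it has length 1 (leaving a 1×(n-1) strip) or length 3 (leaving a 1×(n-3) strip), so C(n) = C(n-1) + C(n-3) (order-3 linear recurrence).
For 0 ≤ i < 3 only unit tiles fit, so C(i) = 1.
Iterating the recurrence: C(3) = 2, C(4) = 3, C(5) = 4, C(6) = 6, C(7) = 9, C(8) = 13, C(9) = 19, C(10) = 28, C(11) = 41, C(12) = 60, C(13) = 88, C(14) = 129, C(15) = 189, C(16) = 277, C(17) = 406.

C(n) = C(n-1) + C(n-3), with C(i) = 1 for 0 ≤ i < 3; C(17) = 406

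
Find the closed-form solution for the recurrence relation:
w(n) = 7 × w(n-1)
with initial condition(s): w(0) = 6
Recurrence: w(n) = 7 × w(n-1), initial: w(0) = 6.
Each term is 7 times the previous, so this is geometric with ratio 7. After n steps: w(n) = w(0)·7ⁿ = 6·7ⁿ.

w(n) = 6·7ⁿ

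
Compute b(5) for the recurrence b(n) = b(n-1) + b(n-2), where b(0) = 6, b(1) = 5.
Computing the sequence terms:
6, 5, 11, 16, 27, 43

43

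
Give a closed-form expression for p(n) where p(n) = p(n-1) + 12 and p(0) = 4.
Recurrence: p(n) = p(n-1) + 12, initial: p(0) = 4.
Each step adds 12, so p(n) = p(0) + 12n = 12n + 4.

p(n) = 12n + 4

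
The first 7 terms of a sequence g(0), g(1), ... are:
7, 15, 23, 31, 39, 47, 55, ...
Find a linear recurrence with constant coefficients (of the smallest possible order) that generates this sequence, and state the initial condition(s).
Look for the lowest-order linear relation among consecutive terms.
Observation: consecutive differences are constant (= 8).
Check at n=2: 1·15 + 8 = 23. ✓

g(n) = g(n-1) + 8, g(0) = 7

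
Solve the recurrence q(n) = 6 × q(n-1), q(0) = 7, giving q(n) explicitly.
Recurrence: q(n) = 6 × q(n-1), initial: q(0) = 7.
Each term is 6 times the previous, so this is geometric with ratio 6. After n steps: q(n) = q(0)·6ⁿ = 7·6ⁿ.

q(n) = 7·6ⁿ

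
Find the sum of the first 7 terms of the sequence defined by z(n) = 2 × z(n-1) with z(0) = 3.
Computing the sequence terms: 3, 6, 12, 24, 48, 96, 192
Adding these values together:

381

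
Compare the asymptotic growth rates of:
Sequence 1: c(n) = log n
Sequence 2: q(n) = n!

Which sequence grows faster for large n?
Comparing growth rates:
Growth-rate hierarchy: log n ≺ any polynomial ≺ any exponential cⁿ (c>1) ≺ n! ≺ nⁿ.
factorial dominates logarithmic asymptotically.

q(n) grows faster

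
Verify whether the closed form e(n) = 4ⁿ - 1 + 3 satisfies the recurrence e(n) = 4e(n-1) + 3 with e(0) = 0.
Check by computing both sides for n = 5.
From the recurrence with e(0) = 0:
  e(0) = 0, e(1) = 3, e(2) = 15, e(3) = 63, e(4) = 255, e(5) = 1023
  so the recurrence gives e(5) = 1023.
From the proposed closed form e(n) = 4ⁿ - 1 + 3:
  e(5) = 1026.
The recurrence gives 1023 but the closed form gives 1026, so the closed form does not satisfy the recurrence.

No, the closed form is incorrect.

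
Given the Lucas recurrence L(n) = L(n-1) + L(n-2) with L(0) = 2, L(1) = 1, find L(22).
Computing the sequence terms:
2, 1, 3, 4, 7, 11, 18, 29, 47, 76, 123, 199, 322, 521, 843, 1364, 2207, 3571, 5778, 9349, 15127, 24476, 39603

39603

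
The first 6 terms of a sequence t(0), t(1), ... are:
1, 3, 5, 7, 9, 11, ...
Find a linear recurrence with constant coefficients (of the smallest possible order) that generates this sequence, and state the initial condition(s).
Look for the lowest-order linear relation among consecutive terms.
Observation: consecutive differences are constant (= 2).
Check at n=2: 1·3 + 2 = 5. ✓

t(n) = t(n-1) + 2, t(0) = 1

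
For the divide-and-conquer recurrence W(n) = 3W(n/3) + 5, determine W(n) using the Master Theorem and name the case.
Master Theorem template: W(n) = a·W(n/b) + f(n).
Here: a=3, b=3, f(n)=5
Compute log_b(a) = log_3(3) = 1.
f(n) = 5 = O(n^(1-ε)) with ε = 1. Case 1: W(n) = Θ(n^log_b(a)) = Θ(n).

Case 1: W(n) = Θ(n)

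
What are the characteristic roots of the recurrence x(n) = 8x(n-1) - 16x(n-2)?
Substitute x(n) = rⁿ and divide through by rⁿ⁻²: r² - 8r + 16 = 0
Factor: (r - 4)² = 0, so r = 4 (double root).
General solution: x(n) = (A + Bn)·4ⁿ

Characteristic: r² - 8r + 16 = 0, Roots: r = 4 (double root)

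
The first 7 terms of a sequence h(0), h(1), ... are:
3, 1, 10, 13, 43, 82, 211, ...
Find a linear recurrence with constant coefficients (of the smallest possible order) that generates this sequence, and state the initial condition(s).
Look for the lowest-order linear relation among consecutive terms.
Observation: h(n) - 1·h(n-1) - (3)·h(n-2) = 0 holds for the shown terms, and no order-1 relation h(n) = α·h(n-1) + β fits.
Check at n=3: 1·10 + (3)·1 = 13. ✓

h(n) = h(n-1) + 3h(n-2), h(0) = 3, h(1) = 1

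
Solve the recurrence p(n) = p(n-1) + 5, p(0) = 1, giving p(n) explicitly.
Recurrence: p(n) = p(n-1) + 5, initial: p(0) = 1.
Each step adds 5, so p(n) = p(0) + 5n = 5n + 1.

p(n) = 5n + 1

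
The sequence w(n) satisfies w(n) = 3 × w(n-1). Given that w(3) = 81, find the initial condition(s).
In general w(n) = 3ⁿ · w(0). At n = 3: w(0) = w(3) / 3^3 = 81 / 27 = 3.

w(0) = 3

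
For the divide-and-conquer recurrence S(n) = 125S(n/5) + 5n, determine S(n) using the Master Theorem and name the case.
Master Theorem template: S(n) = a·S(n/b) + f(n).
Here: a=125, b=5, f(n)=5n
Compute log_b(a) = log_5(125) = 3.
f(n) = 5n = O(n^(3-ε)) with ε = 2. Case 1: S(n) = Θ(n^log_b(a)) = Θ(n^3).

Case 1: S(n) = Θ(n^3)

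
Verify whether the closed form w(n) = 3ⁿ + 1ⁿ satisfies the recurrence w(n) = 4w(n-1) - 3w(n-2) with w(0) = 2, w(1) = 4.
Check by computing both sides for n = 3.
From the recurrence with w(0) = 2, w(1) = 4:
  w(0) = 2, w(1) = 4, w(2) = 10, w(3) = 28
  so the recurrence gives w(3) = 28.
From the proposed closed form w(n) = 3ⁿ + 1ⁿ:
  w(3) = 28.
Both sides give 28 at n = 3, and the initial condition(s) match, so the closed form is consistent.

Yes, the closed form is correct.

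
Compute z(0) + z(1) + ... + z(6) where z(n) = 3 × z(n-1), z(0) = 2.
Computing the sequence terms: 2, 6, 18, 54, 162, 486, 1458
Adding these values together:

2186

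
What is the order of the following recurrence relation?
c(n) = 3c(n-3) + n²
The order is the largest lag k for which c(n-k) appears. Here the deepest term is c(n-3) (the n² term is non-homogeneous and does not affect the order), so the order is 3.

Order 3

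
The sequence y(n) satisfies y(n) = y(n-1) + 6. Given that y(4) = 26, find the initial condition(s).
y(4) = y(0) + 4·6, so y(0) = 26 - 24 = 2.

y(0) = 2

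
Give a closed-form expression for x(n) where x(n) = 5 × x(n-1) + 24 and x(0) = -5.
Recurrence: x(n) = 5 × x(n-1) + 24, initial: x(0) = -5.
Try x(n) = A·5ⁿ + C. Substituting: A·5ⁿ + C = 5(A·5ⁿ⁻¹ + C) + 24 = A·5ⁿ + 5C + 24, so C = 5C + 24, giving C = -6. Then x(0) = A - 6 = -5 gives A = 1.

x(n) = 5ⁿ - 6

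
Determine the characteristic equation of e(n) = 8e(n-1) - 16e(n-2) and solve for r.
Substitute e(n) = rⁿ and divide through by rⁿ⁻²: r² - 8r + 16 = 0
Factor: (r - 4)² = 0, so r = 4 (double root).
General solution: e(n) = (A + Bn)·4ⁿ

Characteristic: r² - 8r + 16 = 0, Roots: r = 4 (double root)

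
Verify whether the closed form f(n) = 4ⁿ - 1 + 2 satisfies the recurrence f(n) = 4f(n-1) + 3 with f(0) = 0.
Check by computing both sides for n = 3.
From the recurrence with f(0) = 0:
  f(0) = 0, f(1) = 3, f(2) = 15, f(3) = 63
  so the recurrence gives f(3) = 63.
From the proposed closed form f(n) = 4ⁿ - 1 + 2:
  f(3) = 65.
The recurrence gives 63 but the closed form gives 65, so the closed form does not satisfy the recurrence.

No, the closed form is incorrect.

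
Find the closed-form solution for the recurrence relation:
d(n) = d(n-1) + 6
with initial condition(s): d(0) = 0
Recurrence: d(n) = d(n-1) + 6, initial: d(0) = 0.
Each step adds 6, so d(n) = d(0) + 6n = 6n.

d(n) = 6n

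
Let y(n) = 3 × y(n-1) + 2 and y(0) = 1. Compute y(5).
Computing step by step:
y(0) = 1
y(1) = 3 × 1 + 2 = 5
y(2) = 3 × 5 + 2 = 17
y(3) = 3 × 17 + 2 = 53
y(4) = 3 × 53 + 2 = 161
y(5) = 3 × 161 + 2 = 485

485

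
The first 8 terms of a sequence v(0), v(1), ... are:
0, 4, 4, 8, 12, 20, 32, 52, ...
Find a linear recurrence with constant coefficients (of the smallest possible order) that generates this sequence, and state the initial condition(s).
Look for the lowest-order linear relation among consecutive terms.
Observation: v(n) - 1·v(n-1) - (1)·v(n-2) = 0 holds for the shown terms, and no order-1 relation v(n) = α·v(n-1) + β fits.
Check at n=3: 1·4 + (1)·4 = 8. ✓

v(n) = v(n-1) + v(n-2), v(0) = 0, v(1) = 4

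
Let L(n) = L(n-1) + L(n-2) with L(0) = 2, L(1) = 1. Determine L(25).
Computing the sequence terms:
2, 1, 3, 4, 7, 11, 18, 29, 47, 76, 123, 199, 322, 521, 843, 1364, 2207, 3571, 5778, 9349, 15127, 24476, 39603, 64079, 103682, 167761

167761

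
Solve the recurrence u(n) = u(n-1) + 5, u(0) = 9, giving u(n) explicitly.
Recurrence: u(n) = u(n-1) + 5, initial: u(0) = 9.
Each step adds 5, so u(n) = u(0) + 5n = 5n + 9.

u(n) = 5n + 9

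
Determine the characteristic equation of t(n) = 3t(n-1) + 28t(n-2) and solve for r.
Substitute t(n) = rⁿ and divide through by rⁿ⁻²: r² - 3r - 28 = 0
Factor: (r - 7)(r + 4) = 0, so r = 7, -4.
General solution: t(n) = A·7ⁿ + B·(-4)ⁿ

Characteristic: r² - 3r - 28 = 0, Roots: r = 7, -4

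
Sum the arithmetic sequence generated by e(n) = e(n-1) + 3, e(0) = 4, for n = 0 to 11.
Computing the sequence terms: 4, 7, 10, 13, 16, 19, 22, 25, 28, 31, 34, 37
Adding these values together:

246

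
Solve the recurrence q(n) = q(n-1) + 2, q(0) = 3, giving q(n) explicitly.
Recurrence: q(n) = q(n-1) + 2, initial: q(0) = 3.
Each step adds 2, so q(n) = q(0) + 2n = 2n + 3.

q(n) = 2n + 3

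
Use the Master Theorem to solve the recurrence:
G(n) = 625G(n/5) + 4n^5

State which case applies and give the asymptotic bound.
Master Theorem template: G(n) = a·G(n/b) + f(n).
Here: a=625, b=5, f(n)=4n^5
Compute log_b(a) = log_5(625) = 4.
f(n) = 4n^5 = Ω(n^(4+ε)) with ε = 1, and the regularity condition holds (a·f(n/b) = (a/b^5)·f(n) with a/b^5 = 5^-1 < 1). Case 3: G(n) = Θ(f(n)) = Θ(n^5).

Case 3: G(n) = Θ(n^5)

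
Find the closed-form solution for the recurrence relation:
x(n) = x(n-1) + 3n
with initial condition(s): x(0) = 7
Recurrence: x(n) = x(n-1) + 3n, initial: x(0) = 7.
Telescoping: x(n) = x(0) + 3·Σᵢ₌₁ⁿ i = 7 + 3·n(n+1)/2.

x(n) = 3·n(n+1)/2 + 7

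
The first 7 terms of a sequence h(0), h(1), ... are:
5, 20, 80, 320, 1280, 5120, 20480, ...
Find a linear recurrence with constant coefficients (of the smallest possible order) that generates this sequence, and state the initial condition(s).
Look for the lowest-order linear relation among consecutive terms.
Observation: each term is 4× the previous.
Check at n=2: 4·20 = 80. ✓

h(n) = 4 × h(n-1), h(0) = 5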